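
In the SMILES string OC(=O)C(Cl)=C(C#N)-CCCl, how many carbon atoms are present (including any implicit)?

6

The symbol for carbon appears 6 times in the SMILES. (Cl is a single chlorine, not C + l.)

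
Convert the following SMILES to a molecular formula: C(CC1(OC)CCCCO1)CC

Heavy atoms from the SMILES: 10 C, 2 O.
Implicit hydrogens by atom environment:
  7 × C: 2 H each → 14
  2 × C: 3 H each → 6
  2 × O: no H
  1 × C: no H
  Total hydrogens = 20.
Molecular formula: C10H20O2

C10H20O2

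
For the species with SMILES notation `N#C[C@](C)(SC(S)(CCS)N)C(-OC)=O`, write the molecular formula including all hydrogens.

C8H14N2O2S3

Heavy atoms from the SMILES: 8 C, 2 N, 2 O, 3 S.
Implicit hydrogens by atom environment:
  4 × C: no H
  2 × C: 3 H each → 6
  2 × C: 2 H each → 4
  2 × O: no H
  2 × S: 1 H each → 2
  1 × N: 2 H
  1 × N: no H
  1 × S: no H
  Total hydrogens = 14.
Molecular formula: C8H14N2O2S3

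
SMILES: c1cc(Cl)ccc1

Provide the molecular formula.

C6H5Cl

Heavy atoms from the SMILES: 6 C, 1 Cl.
Implicit hydrogens by atom environment:
  5 × C (aromatic): 1 H each → 5
  1 × C (aromatic): no H
  1 × Cl: no H
  Total hydrogens = 5.
Molecular formula: C6H5Cl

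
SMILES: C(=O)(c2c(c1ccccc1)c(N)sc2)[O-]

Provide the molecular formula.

Heavy atoms from the SMILES: 11 C, 1 N, 2 O, 1 S.
Implicit hydrogens by atom environment:
  6 × C (aromatic): 1 H each → 6
  4 × C (aromatic): no H
  1 × C: no H
  1 × N: 2 H
  1 × O: no H
  1 × O (charge -1): no H
  1 × S (aromatic): no H
  Total hydrogens = 8.
Net charge -1.
Molecular formula: C11H8NO2S-

C11H8NO2S-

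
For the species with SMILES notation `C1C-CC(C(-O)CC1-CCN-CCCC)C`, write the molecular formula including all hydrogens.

Heavy atoms from the SMILES: 14 C, 1 N, 1 O.
Implicit hydrogens by atom environment:
  9 × C: 2 H each → 18
  3 × C: 1 H each → 3
  2 × C: 3 H each → 6
  1 × N: 1 H
  1 × O: 1 H
  Total hydrogens = 29.
Molecular formula: C14H29NO

C14H29NO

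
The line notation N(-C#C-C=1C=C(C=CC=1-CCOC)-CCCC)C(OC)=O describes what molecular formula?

C17H23NO3

Heavy atoms from the SMILES: 17 C, 1 N, 3 O.
Implicit hydrogens by atom environment:
  5 × C: 2 H each → 10
  3 × C: 3 H each → 9
  3 × C (aromatic): 1 H each → 3
  3 × C (aromatic): no H
  3 × C: no H
  3 × O: no H
  1 × N: 1 H
  Total hydrogens = 23.
Molecular formula: C17H23NO3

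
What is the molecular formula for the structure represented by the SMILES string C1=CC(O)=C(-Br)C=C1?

Heavy atoms from the SMILES: 1 Br, 6 C, 1 O.
Implicit hydrogens by atom environment:
  4 × C (aromatic): 1 H each → 4
  2 × C (aromatic): no H
  1 × Br: no H
  1 × O: 1 H
  Total hydrogens = 5.
Molecular formula: C6H5BrO

C6H5BrO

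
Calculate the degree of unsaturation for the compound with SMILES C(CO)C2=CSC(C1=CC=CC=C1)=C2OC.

Molecular formula from the SMILES: C13H14O2S.
DoU = (2C + 2 + N − H − X)/2 = (2·13 + 2 + 0 − 14 − 0)/2 = 14/2 = 7.
(Structurally: 2 ring(s) + 5 π bond(s) = 7.)

7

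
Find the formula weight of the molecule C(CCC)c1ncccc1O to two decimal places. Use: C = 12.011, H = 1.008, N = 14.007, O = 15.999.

Molecular formula: C9H13NO.
M = 9×12.011 + 13×1.008 + 1×14.007 + 1×15.999 = 151.21 g/mol.

151.21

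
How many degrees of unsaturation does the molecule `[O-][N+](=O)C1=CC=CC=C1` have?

Molecular formula from the SMILES: C6H5NO2.
DoU = (2C + 2 + N − H − X)/2 = (2·6 + 2 + 1 − 5 − 0)/2 = 10/2 = 5.
(Structurally: 1 ring(s) + 4 π bond(s) = 5.)

5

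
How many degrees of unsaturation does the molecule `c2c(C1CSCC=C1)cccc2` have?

Molecular formula from the SMILES: C11H12S.
DoU = (2C + 2 + N − H − X)/2 = (2·11 + 2 + 0 − 12 − 0)/2 = 12/2 = 6.
(Structurally: 2 ring(s) + 4 π bond(s) = 6.)

6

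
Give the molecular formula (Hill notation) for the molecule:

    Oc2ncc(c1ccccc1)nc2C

Heavy atoms from the SMILES: 11 C, 2 N, 1 O.
Implicit hydrogens by atom environment:
  6 × C (aromatic): 1 H each → 6
  4 × C (aromatic): no H
  2 × N (aromatic): no H
  1 × C: 3 H
  1 × O: 1 H
  Total hydrogens = 10.
Molecular formula: C11H10N2O

C11H10N2O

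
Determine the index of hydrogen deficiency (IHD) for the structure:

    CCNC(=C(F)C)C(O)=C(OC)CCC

2

Molecular formula from the SMILES: C11H20FNO2.
DoU = (2C + 2 + N − H − X)/2 = (2·11 + 2 + 1 − 20 − 1)/2 = 4/2 = 2.
(Structurally: 0 ring(s) + 2 π bond(s) = 2.)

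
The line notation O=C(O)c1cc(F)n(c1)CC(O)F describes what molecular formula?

Heavy atoms from the SMILES: 7 C, 2 F, 1 N, 3 O.
Implicit hydrogens by atom environment:
  2 × C (aromatic): 1 H each → 2
  2 × C (aromatic): no H
  2 × F: no H
  2 × O: 1 H each → 2
  1 × C: 2 H
  1 × C: 1 H
  1 × C: no H
  1 × N (aromatic): no H
  1 × O: no H
  Total hydrogens = 7.
Molecular formula: C7H7F2NO3

C7H7F2NO3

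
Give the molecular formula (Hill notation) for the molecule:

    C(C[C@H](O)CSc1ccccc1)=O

C10H12O2S

Heavy atoms from the SMILES: 10 C, 2 O, 1 S.
Implicit hydrogens by atom environment:
  5 × C (aromatic): 1 H each → 5
  2 × C: 2 H each → 4
  2 × C: 1 H each → 2
  1 × C (aromatic): no H
  1 × O: 1 H
  1 × O: no H
  1 × S: no H
  Total hydrogens = 12.
Molecular formula: C10H12O2S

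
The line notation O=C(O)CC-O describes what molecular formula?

C3H6O3

Heavy atoms from the SMILES: 3 C, 3 O.
Implicit hydrogens by atom environment:
  2 × C: 2 H each → 4
  2 × O: 1 H each → 2
  1 × C: no H
  1 × O: no H
  Total hydrogens = 6.
Molecular formula: C3H6O3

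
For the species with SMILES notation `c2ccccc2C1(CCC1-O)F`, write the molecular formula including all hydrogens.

Heavy atoms from the SMILES: 10 C, 1 F, 1 O.
Implicit hydrogens by atom environment:
  5 × C (aromatic): 1 H each → 5
  2 × C: 2 H each → 4
  1 × C: 1 H
  1 × C: no H
  1 × C (aromatic): no H
  1 × F: no H
  1 × O: 1 H
  Total hydrogens = 11.
Molecular formula: C10H11FO

C10H11FO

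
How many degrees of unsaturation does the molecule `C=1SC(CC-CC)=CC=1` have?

3

Molecular formula from the SMILES: C8H12S.
DoU = (2C + 2 + N − H − X)/2 = (2·8 + 2 + 0 − 12 − 0)/2 = 6/2 = 3.
(Structurally: 1 ring(s) + 2 π bond(s) = 3.)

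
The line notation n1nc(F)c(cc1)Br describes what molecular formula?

Heavy atoms from the SMILES: 1 Br, 4 C, 1 F, 2 N.
Implicit hydrogens by atom environment:
  2 × C (aromatic): 1 H each → 2
  2 × C (aromatic): no H
  2 × N (aromatic): no H
  1 × Br: no H
  1 × F: no H
  Total hydrogens = 2.
Molecular formula: C4H2BrFN2

C4H2BrFN2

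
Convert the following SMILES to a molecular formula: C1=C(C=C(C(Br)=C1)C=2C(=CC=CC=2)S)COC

C14H13BrOS

Heavy atoms from the SMILES: 1 Br, 14 C, 1 O, 1 S.
Implicit hydrogens by atom environment:
  7 × C (aromatic): 1 H each → 7
  5 × C (aromatic): no H
  1 × Br: no H
  1 × C: 3 H
  1 × C: 2 H
  1 × O: no H
  1 × S: 1 H
  Total hydrogens = 13.
Molecular formula: C14H13BrOS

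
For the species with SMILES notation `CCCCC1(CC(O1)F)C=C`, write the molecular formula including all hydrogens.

C9H15FO

Heavy atoms from the SMILES: 9 C, 1 F, 1 O.
Implicit hydrogens by atom environment:
  5 × C: 2 H each → 10
  2 × C: 1 H each → 2
  1 × C: 3 H
  1 × C: no H
  1 × F: no H
  1 × O: no H
  Total hydrogens = 15.
Molecular formula: C9H15FO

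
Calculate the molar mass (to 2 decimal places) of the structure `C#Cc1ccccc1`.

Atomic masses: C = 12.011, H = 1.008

102.14

Molecular formula: C8H6.
M = 8×12.011 + 6×1.008 = 102.14 g/mol.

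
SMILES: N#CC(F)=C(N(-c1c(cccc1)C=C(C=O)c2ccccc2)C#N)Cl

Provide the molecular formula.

C19H11ClFN3O

Heavy atoms from the SMILES: 19 C, 1 Cl, 1 F, 3 N, 1 O.
Implicit hydrogens by atom environment:
  9 × C (aromatic): 1 H each → 9
  5 × C: no H
  3 × C (aromatic): no H
  3 × N: no H
  2 × C: 1 H each → 2
  1 × Cl: no H
  1 × F: no H
  1 × O: no H
  Total hydrogens = 11.
Molecular formula: C19H11ClFN3O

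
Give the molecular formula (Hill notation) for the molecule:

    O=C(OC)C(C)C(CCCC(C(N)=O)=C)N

Heavy atoms from the SMILES: 11 C, 2 N, 3 O.
Implicit hydrogens by atom environment:
  4 × C: 2 H each → 8
  3 × C: no H
  3 × O: no H
  2 × C: 3 H each → 6
  2 × C: 1 H each → 2
  2 × N: 2 H each → 4
  Total hydrogens = 20.
Molecular formula: C11H20N2O3

C11H20N2O3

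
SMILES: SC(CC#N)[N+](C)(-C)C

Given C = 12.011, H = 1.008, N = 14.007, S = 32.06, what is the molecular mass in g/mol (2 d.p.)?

145.24

Molecular formula: C6H13N2S+.
M = 6×12.011 + 13×1.008 + 2×14.007 + 1×32.06 = 145.24 g/mol.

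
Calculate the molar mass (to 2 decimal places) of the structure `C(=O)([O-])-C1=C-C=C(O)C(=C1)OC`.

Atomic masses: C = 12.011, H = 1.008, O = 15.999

167.14

Molecular formula: C8H7O4-.
M = 8×12.011 + 7×1.008 + 4×15.999 = 167.14 g/mol.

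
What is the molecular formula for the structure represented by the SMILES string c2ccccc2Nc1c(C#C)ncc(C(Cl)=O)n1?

C13H8ClN3O

Heavy atoms from the SMILES: 13 C, 1 Cl, 3 N, 1 O.
Implicit hydrogens by atom environment:
  6 × C (aromatic): 1 H each → 6
  4 × C (aromatic): no H
  2 × C: no H
  2 × N (aromatic): no H
  1 × C: 1 H
  1 × Cl: no H
  1 × N: 1 H
  1 × O: no H
  Total hydrogens = 8.
Molecular formula: C13H8ClN3O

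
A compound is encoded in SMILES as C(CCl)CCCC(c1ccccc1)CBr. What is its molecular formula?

C13H18BrCl

Heavy atoms from the SMILES: 1 Br, 13 C, 1 Cl.
Implicit hydrogens by atom environment:
  6 × C: 2 H each → 12
  5 × C (aromatic): 1 H each → 5
  1 × Br: no H
  1 × C: 1 H
  1 × C (aromatic): no H
  1 × Cl: no H
  Total hydrogens = 18.
Molecular formula: C13H18BrCl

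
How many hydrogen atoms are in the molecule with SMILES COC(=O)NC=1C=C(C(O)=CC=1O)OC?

11

Hydrogens are implicit in SMILES; fill each atom to its normal valence:
  4 × C (aromatic): no H
  3 × O: no H
  2 × C: 3 H each → 6
  2 × C (aromatic): 1 H each → 2
  2 × O: 1 H each → 2
  1 × C: no H
  1 × N: 1 H
  Total hydrogens = 11.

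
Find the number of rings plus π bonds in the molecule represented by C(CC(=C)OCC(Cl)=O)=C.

Molecular formula from the SMILES: C7H9ClO2.
DoU = (2C + 2 + N − H − X)/2 = (2·7 + 2 + 0 − 9 − 1)/2 = 6/2 = 3.
(Structurally: 0 ring(s) + 3 π bond(s) = 3.)

3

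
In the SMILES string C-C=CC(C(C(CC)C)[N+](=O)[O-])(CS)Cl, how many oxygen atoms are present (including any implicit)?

2

The symbol for oxygen appears 2 times in the SMILES.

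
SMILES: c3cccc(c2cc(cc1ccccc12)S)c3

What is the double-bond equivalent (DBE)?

11

Molecular formula from the SMILES: C16H12S.
DoU = (2C + 2 + N − H − X)/2 = (2·16 + 2 + 0 − 12 − 0)/2 = 22/2 = 11.
(Structurally: 3 ring(s) + 8 π bond(s) = 11.)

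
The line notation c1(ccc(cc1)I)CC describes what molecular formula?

Heavy atoms from the SMILES: 8 C, 1 I.
Implicit hydrogens by atom environment:
  4 × C (aromatic): 1 H each → 4
  2 × C (aromatic): no H
  1 × C: 3 H
  1 × C: 2 H
  1 × I: no H
  Total hydrogens = 9.
Molecular formula: C8H9I

C8H9I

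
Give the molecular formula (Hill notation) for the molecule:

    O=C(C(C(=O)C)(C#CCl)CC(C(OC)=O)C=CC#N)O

C13H12ClNO5

Heavy atoms from the SMILES: 13 C, 1 Cl, 1 N, 5 O.
Implicit hydrogens by atom environment:
  7 × C: no H
  4 × O: no H
  3 × C: 1 H each → 3
  2 × C: 3 H each → 6
  1 × C: 2 H
  1 × Cl: no H
  1 × N: no H
  1 × O: 1 H
  Total hydrogens = 12.
Molecular formula: C13H12ClNO5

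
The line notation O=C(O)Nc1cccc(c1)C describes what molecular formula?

Heavy atoms from the SMILES: 8 C, 1 N, 2 O.
Implicit hydrogens by atom environment:
  4 × C (aromatic): 1 H each → 4
  2 × C (aromatic): no H
  1 × C: 3 H
  1 × C: no H
  1 × N: 1 H
  1 × O: 1 H
  1 × O: no H
  Total hydrogens = 9.
Molecular formula: C8H9NO2

C8H9NO2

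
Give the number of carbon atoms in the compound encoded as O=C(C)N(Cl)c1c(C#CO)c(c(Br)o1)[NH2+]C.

The symbol for carbon appears 9 times in the SMILES. Lowercase c denotes aromatic carbon and counts toward C.

9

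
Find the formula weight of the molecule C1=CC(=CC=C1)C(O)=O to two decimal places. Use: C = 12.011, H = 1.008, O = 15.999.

122.12

Molecular formula: C7H6O2.
M = 7×12.011 + 6×1.008 + 2×15.999 = 122.12 g/mol.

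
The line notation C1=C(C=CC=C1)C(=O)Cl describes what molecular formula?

Heavy atoms from the SMILES: 7 C, 1 Cl, 1 O.
Implicit hydrogens by atom environment:
  5 × C (aromatic): 1 H each → 5
  1 × C (aromatic): no H
  1 × C: no H
  1 × Cl: no H
  1 × O: no H
  Total hydrogens = 5.
Molecular formula: C7H5ClO

C7H5ClO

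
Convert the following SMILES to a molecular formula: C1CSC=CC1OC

Heavy atoms from the SMILES: 6 C, 1 O, 1 S.
Implicit hydrogens by atom environment:
  3 × C: 1 H each → 3
  2 × C: 2 H each → 4
  1 × C: 3 H
  1 × O: no H
  1 × S: no H
  Total hydrogens = 10.
Molecular formula: C6H10OS

C6H10OS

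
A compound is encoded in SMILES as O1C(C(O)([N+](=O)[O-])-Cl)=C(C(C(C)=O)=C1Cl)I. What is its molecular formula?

C7H4Cl2INO5

Heavy atoms from the SMILES: 7 C, 2 Cl, 1 I, 1 N, 5 O.
Implicit hydrogens by atom environment:
  4 × C (aromatic): no H
  2 × C: no H
  2 × Cl: no H
  2 × O: no H
  1 × C: 3 H
  1 × I: no H
  1 × N (charge +1): no H
  1 × O: 1 H
  1 × O (aromatic): no H
  1 × O (charge -1): no H
  Total hydrogens = 4.
Molecular formula: C7H4Cl2INO5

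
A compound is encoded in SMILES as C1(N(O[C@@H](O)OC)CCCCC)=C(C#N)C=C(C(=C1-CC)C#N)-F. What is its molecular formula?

C17H22FN3O3

Heavy atoms from the SMILES: 17 C, 1 F, 3 N, 3 O.
Implicit hydrogens by atom environment:
  5 × C: 2 H each → 10
  5 × C (aromatic): no H
  3 × C: 3 H each → 9
  3 × N: no H
  2 × C: no H
  2 × O: no H
  1 × C (aromatic): 1 H
  1 × C: 1 H
  1 × F: no H
  1 × O: 1 H
  Total hydrogens = 22.
Molecular formula: C17H22FN3O3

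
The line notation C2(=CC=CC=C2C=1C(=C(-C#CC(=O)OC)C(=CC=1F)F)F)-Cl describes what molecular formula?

Heavy atoms from the SMILES: 16 C, 1 Cl, 3 F, 2 O.
Implicit hydrogens by atom environment:
  7 × C (aromatic): no H
  5 × C (aromatic): 1 H each → 5
  3 × C: no H
  3 × F: no H
  2 × O: no H
  1 × C: 3 H
  1 × Cl: no H
  Total hydrogens = 8.
Molecular formula: C16H8ClF3O2

C16H8ClF3O2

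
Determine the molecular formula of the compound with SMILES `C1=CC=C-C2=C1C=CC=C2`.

Heavy atoms from the SMILES: 10 C.
Implicit hydrogens by atom environment:
  8 × C (aromatic): 1 H each → 8
  2 × C (aromatic): no H
  Total hydrogens = 8.
Molecular formula: C10H8

C10H8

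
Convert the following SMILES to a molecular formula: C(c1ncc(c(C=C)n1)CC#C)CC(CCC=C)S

C16H20N2S

Heavy atoms from the SMILES: 16 C, 2 N, 1 S.
Implicit hydrogens by atom environment:
  7 × C: 2 H each → 14
  4 × C: 1 H each → 4
  3 × C (aromatic): no H
  2 × N (aromatic): no H
  1 × C (aromatic): 1 H
  1 × C: no H
  1 × S: 1 H
  Total hydrogens = 20.
Molecular formula: C16H20N2S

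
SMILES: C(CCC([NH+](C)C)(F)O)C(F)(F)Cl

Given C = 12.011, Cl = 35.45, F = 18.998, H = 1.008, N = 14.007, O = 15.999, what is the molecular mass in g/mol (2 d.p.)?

Molecular formula: C7H14ClF3NO+.
M = 7×12.011 + 1×35.45 + 3×18.998 + 14×1.008 + 1×14.007 + 1×15.999 = 220.64 g/mol.

220.64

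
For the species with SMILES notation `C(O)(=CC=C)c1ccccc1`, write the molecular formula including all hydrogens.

C10H10O

Heavy atoms from the SMILES: 10 C, 1 O.
Implicit hydrogens by atom environment:
  5 × C (aromatic): 1 H each → 5
  2 × C: 1 H each → 2
  1 × C: 2 H
  1 × C: no H
  1 × C (aromatic): no H
  1 × O: 1 H
  Total hydrogens = 10.
Molecular formula: C10H10O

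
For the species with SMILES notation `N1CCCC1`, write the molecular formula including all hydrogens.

C4H9N

Heavy atoms from the SMILES: 4 C, 1 N.
Implicit hydrogens by atom environment:
  4 × C: 2 H each → 8
  1 × N: 1 H
  Total hydrogens = 9.
Molecular formula: C4H9N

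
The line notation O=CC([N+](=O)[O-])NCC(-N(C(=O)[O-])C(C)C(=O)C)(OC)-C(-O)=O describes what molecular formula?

Heavy atoms from the SMILES: 11 C, 3 N, 9 O.
Implicit hydrogens by atom environment:
  6 × O: no H
  4 × C: no H
  3 × C: 3 H each → 9
  3 × C: 1 H each → 3
  2 × O (charge -1): no H
  1 × C: 2 H
  1 × N: 1 H
  1 × N: no H
  1 × N (charge +1): no H
  1 × O: 1 H
  Total hydrogens = 16.
Net charge -1.
Molecular formula: C11H16N3O9-

C11H16N3O9-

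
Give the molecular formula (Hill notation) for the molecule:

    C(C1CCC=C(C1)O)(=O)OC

C8H12O3

Heavy atoms from the SMILES: 8 C, 3 O.
Implicit hydrogens by atom environment:
  3 × C: 2 H each → 6
  2 × C: 1 H each → 2
  2 × C: no H
  2 × O: no H
  1 × C: 3 H
  1 × O: 1 H
  Total hydrogens = 12.
Molecular formula: C8H12O3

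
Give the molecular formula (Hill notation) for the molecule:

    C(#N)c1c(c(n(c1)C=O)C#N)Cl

Heavy atoms from the SMILES: 7 C, 1 Cl, 3 N, 1 O.
Implicit hydrogens by atom environment:
  3 × C (aromatic): no H
  2 × C: no H
  2 × N: no H
  1 × C (aromatic): 1 H
  1 × C: 1 H
  1 × Cl: no H
  1 × N (aromatic): no H
  1 × O: no H
  Total hydrogens = 2.
Molecular formula: C7H2ClN3O

C7H2ClN3O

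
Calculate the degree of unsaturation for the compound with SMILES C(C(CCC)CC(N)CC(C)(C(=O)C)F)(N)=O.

2

Molecular formula from the SMILES: C12H23FN2O2.
DoU = (2C + 2 + N − H − X)/2 = (2·12 + 2 + 2 − 23 − 1)/2 = 4/2 = 2.
(Structurally: 0 ring(s) + 2 π bond(s) = 2.)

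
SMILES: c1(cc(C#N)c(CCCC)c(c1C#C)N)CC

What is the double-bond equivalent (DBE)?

Molecular formula from the SMILES: C15H18N2.
DoU = (2C + 2 + N − H − X)/2 = (2·15 + 2 + 2 − 18 − 0)/2 = 16/2 = 8.
(Structurally: 1 ring(s) + 7 π bond(s) = 8.)

8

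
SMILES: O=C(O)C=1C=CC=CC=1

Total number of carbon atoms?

The symbol for carbon appears 7 times in the SMILES.

7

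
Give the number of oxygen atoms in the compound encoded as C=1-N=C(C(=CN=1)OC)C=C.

1

The symbol for oxygen appears 1 time in the SMILES.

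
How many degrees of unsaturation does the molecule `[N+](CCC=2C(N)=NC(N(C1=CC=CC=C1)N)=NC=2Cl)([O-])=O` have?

Molecular formula from the SMILES: C12H13ClN6O2.
DoU = (2C + 2 + N − H − X)/2 = (2·12 + 2 + 6 − 13 − 1)/2 = 18/2 = 9.
(Structurally: 2 ring(s) + 7 π bond(s) = 9.)

9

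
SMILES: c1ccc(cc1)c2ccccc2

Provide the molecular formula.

C12H10

Heavy atoms from the SMILES: 12 C.
Implicit hydrogens by atom environment:
  10 × C (aromatic): 1 H each → 10
  2 × C (aromatic): no H
  Total hydrogens = 10.
Molecular formula: C12H10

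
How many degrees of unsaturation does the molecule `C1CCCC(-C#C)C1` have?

Molecular formula from the SMILES: C8H12.
DoU = (2C + 2 + N − H − X)/2 = (2·8 + 2 + 0 − 12 − 0)/2 = 6/2 = 3.
(Structurally: 1 ring(s) + 2 π bond(s) = 3.)

3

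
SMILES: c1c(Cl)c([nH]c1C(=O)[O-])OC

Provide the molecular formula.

C6H5ClNO3-

Heavy atoms from the SMILES: 6 C, 1 Cl, 1 N, 3 O.
Implicit hydrogens by atom environment:
  3 × C (aromatic): no H
  2 × O: no H
  1 × C: 3 H
  1 × C (aromatic): 1 H
  1 × C: no H
  1 × Cl: no H
  1 × N (aromatic): 1 H
  1 × O (charge -1): no H
  Total hydrogens = 5.
Net charge -1.
Molecular formula: C6H5ClNO3-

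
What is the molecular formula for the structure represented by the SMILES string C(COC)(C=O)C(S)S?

C5H10O2S2

Heavy atoms from the SMILES: 5 C, 2 O, 2 S.
Implicit hydrogens by atom environment:
  3 × C: 1 H each → 3
  2 × O: no H
  2 × S: 1 H each → 2
  1 × C: 3 H
  1 × C: 2 H
  Total hydrogens = 10.
Molecular formula: C5H10O2S2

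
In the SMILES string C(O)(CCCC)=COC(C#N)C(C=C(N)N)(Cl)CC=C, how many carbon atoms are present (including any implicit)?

The symbol for carbon appears 14 times in the SMILES. (Cl is a single chlorine, not C + l.)

14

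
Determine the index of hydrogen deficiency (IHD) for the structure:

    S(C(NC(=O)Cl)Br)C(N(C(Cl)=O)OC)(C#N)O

Molecular formula from the SMILES: C6H6BrCl2N3O4S.
DoU = (2C + 2 + N − H − X)/2 = (2·6 + 2 + 3 − 6 − 3)/2 = 8/2 = 4.
(Structurally: 0 ring(s) + 4 π bond(s) = 4.)

4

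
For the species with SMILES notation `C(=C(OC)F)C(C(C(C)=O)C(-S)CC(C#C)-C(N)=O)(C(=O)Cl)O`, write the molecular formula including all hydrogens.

C14H17ClFNO5S

Heavy atoms from the SMILES: 14 C, 1 Cl, 1 F, 1 N, 5 O, 1 S.
Implicit hydrogens by atom environment:
  6 × C: no H
  5 × C: 1 H each → 5
  4 × O: no H
  2 × C: 3 H each → 6
  1 × C: 2 H
  1 × Cl: no H
  1 × F: no H
  1 × N: 2 H
  1 × O: 1 H
  1 × S: 1 H
  Total hydrogens = 17.
Molecular formula: C14H17ClFNO5S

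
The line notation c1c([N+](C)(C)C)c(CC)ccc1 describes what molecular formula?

C11H18N+

Heavy atoms from the SMILES: 11 C, 1 N.
Implicit hydrogens by atom environment:
  4 × C: 3 H each → 12
  4 × C (aromatic): 1 H each → 4
  2 × C (aromatic): no H
  1 × C: 2 H
  1 × N (charge +1): no H
  Total hydrogens = 18.
Net charge +1.
Molecular formula: C11H18N+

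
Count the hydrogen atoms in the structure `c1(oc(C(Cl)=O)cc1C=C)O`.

Hydrogens are implicit in SMILES; fill each atom to its normal valence:
  3 × C (aromatic): no H
  1 × C: 2 H
  1 × C (aromatic): 1 H
  1 × C: 1 H
  1 × C: no H
  1 × Cl: no H
  1 × O: 1 H
  1 × O (aromatic): no H
  1 × O: no H
  Total hydrogens = 5.

5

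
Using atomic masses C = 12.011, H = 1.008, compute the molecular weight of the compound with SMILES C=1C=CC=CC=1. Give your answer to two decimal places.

78.11

Molecular formula: C6H6.
M = 6×12.011 + 6×1.008 = 78.11 g/mol.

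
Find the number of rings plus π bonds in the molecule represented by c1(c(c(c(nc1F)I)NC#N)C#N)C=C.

9

Molecular formula from the SMILES: C9H4FIN4.
DoU = (2C + 2 + N − H − X)/2 = (2·9 + 2 + 4 − 4 − 2)/2 = 18/2 = 9.
(Structurally: 1 ring(s) + 8 π bond(s) = 9.)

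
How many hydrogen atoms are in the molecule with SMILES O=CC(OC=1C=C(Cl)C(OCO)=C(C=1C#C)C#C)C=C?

Hydrogens are implicit in SMILES; fill each atom to its normal valence:
  5 × C: 1 H each → 5
  5 × C (aromatic): no H
  3 × O: no H
  2 × C: 2 H each → 4
  2 × C: no H
  1 × C (aromatic): 1 H
  1 × Cl: no H
  1 × O: 1 H
  Total hydrogens = 11.

11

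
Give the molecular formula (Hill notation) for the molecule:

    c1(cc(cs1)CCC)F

Heavy atoms from the SMILES: 7 C, 1 F, 1 S.
Implicit hydrogens by atom environment:
  2 × C: 2 H each → 4
  2 × C (aromatic): 1 H each → 2
  2 × C (aromatic): no H
  1 × C: 3 H
  1 × F: no H
  1 × S (aromatic): no H
  Total hydrogens = 9.
Molecular formula: C7H9FS

C7H9FS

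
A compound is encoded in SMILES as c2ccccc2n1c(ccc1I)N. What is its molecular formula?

Heavy atoms from the SMILES: 10 C, 1 I, 2 N.
Implicit hydrogens by atom environment:
  7 × C (aromatic): 1 H each → 7
  3 × C (aromatic): no H
  1 × I: no H
  1 × N: 2 H
  1 × N (aromatic): no H
  Total hydrogens = 9.
Molecular formula: C10H9IN2

C10H9IN2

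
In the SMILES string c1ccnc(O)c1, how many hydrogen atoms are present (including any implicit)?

Hydrogens are implicit in SMILES; fill each atom to its normal valence:
  4 × C (aromatic): 1 H each → 4
  1 × C (aromatic): no H
  1 × N (aromatic): no H
  1 × O: 1 H
  Total hydrogens = 5.

5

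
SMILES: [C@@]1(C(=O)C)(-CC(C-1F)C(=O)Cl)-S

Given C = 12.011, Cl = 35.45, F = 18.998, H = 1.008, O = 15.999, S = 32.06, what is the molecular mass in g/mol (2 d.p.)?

Molecular formula: C7H8ClFO2S.
M = 7×12.011 + 1×35.45 + 1×18.998 + 8×1.008 + 2×15.999 + 1×32.06 = 210.65 g/mol.

210.65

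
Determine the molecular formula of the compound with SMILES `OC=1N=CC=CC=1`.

Heavy atoms from the SMILES: 5 C, 1 N, 1 O.
Implicit hydrogens by atom environment:
  4 × C (aromatic): 1 H each → 4
  1 × C (aromatic): no H
  1 × N (aromatic): no H
  1 × O: 1 H
  Total hydrogens = 5.
Molecular formula: C5H5NO

C5H5NO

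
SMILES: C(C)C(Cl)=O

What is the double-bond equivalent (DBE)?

1

Molecular formula from the SMILES: C3H5ClO.
DoU = (2C + 2 + N − H − X)/2 = (2·3 + 2 + 0 − 5 − 1)/2 = 2/2 = 1.
(Structurally: 0 ring(s) + 1 π bond(s) = 1.)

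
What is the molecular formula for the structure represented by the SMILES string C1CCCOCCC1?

C7H14O

Heavy atoms from the SMILES: 7 C, 1 O.
Implicit hydrogens by atom environment:
  7 × C: 2 H each → 14
  1 × O: no H
  Total hydrogens = 14.
Molecular formula: C7H14O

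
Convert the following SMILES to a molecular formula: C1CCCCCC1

C7H14

Heavy atoms from the SMILES: 7 C.
Implicit hydrogens by atom environment:
  7 × C: 2 H each → 14
  Total hydrogens = 14.
Molecular formula: C7H14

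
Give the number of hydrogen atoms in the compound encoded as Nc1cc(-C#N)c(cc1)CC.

Hydrogens are implicit in SMILES; fill each atom to its normal valence:
  3 × C (aromatic): 1 H each → 3
  3 × C (aromatic): no H
  1 × C: 3 H
  1 × C: 2 H
  1 × C: no H
  1 × N: 2 H
  1 × N: no H
  Total hydrogens = 10.

10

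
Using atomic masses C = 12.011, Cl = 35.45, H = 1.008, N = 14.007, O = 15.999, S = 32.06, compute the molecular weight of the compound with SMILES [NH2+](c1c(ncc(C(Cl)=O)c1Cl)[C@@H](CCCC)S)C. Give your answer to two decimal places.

Molecular formula: C12H17Cl2N2OS+.
M = 12×12.011 + 2×35.45 + 17×1.008 + 2×14.007 + 1×15.999 + 1×32.06 = 308.24 g/mol.

308.24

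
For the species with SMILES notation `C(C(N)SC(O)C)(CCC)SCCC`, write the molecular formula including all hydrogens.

Heavy atoms from the SMILES: 10 C, 1 N, 1 O, 2 S.
Implicit hydrogens by atom environment:
  4 × C: 2 H each → 8
  3 × C: 3 H each → 9
  3 × C: 1 H each → 3
  2 × S: no H
  1 × N: 2 H
  1 × O: 1 H
  Total hydrogens = 23.
Molecular formula: C10H23NOS2

C10H23NOS2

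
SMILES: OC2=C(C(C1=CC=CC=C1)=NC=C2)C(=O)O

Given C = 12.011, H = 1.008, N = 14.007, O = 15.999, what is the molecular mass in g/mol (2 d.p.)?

215.21

Molecular formula: C12H9NO3.
M = 12×12.011 + 9×1.008 + 1×14.007 + 3×15.999 = 215.21 g/mol.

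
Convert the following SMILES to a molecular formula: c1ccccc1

Heavy atoms from the SMILES: 6 C.
Implicit hydrogens by atom environment:
  6 × C (aromatic): 1 H each → 6
  Total hydrogens = 6.
Molecular formula: C6H6

C6H6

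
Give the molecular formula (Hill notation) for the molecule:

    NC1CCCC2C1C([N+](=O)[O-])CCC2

Heavy atoms from the SMILES: 10 C, 2 N, 2 O.
Implicit hydrogens by atom environment:
  6 × C: 2 H each → 12
  4 × C: 1 H each → 4
  1 × N: 2 H
  1 × N (charge +1): no H
  1 × O: no H
  1 × O (charge -1): no H
  Total hydrogens = 18.
Molecular formula: C10H18N2O2

C10H18N2O2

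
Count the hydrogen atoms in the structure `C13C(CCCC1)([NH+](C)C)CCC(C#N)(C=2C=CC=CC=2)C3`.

27

Hydrogens are implicit in SMILES; fill each atom to its normal valence:
  7 × C: 2 H each → 14
  5 × C (aromatic): 1 H each → 5
  3 × C: no H
  2 × C: 3 H each → 6
  1 × C: 1 H
  1 × C (aromatic): no H
  1 × N (charge +1): 1 H
  1 × N: no H
  Total hydrogens = 27.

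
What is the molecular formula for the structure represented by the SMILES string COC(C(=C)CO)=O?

Heavy atoms from the SMILES: 5 C, 3 O.
Implicit hydrogens by atom environment:
  2 × C: 2 H each → 4
  2 × C: no H
  2 × O: no H
  1 × C: 3 H
  1 × O: 1 H
  Total hydrogens = 8.
Molecular formula: C5H8O3

C5H8O3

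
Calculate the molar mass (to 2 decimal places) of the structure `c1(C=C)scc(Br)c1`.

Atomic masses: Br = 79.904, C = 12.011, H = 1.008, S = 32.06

189.07

Molecular formula: C6H5BrS.
M = 1×79.904 + 6×12.011 + 5×1.008 + 1×32.06 = 189.07 g/mol.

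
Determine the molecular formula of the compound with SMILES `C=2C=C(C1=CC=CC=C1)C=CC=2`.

Heavy atoms from the SMILES: 12 C.
Implicit hydrogens by atom environment:
  10 × C (aromatic): 1 H each → 10
  2 × C (aromatic): no H
  Total hydrogens = 10.
Molecular formula: C12H10

C12H10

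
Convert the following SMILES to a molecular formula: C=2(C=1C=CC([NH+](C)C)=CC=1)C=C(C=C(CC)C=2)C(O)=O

Heavy atoms from the SMILES: 17 C, 1 N, 2 O.
Implicit hydrogens by atom environment:
  7 × C (aromatic): 1 H each → 7
  5 × C (aromatic): no H
  3 × C: 3 H each → 9
  1 × C: 2 H
  1 × C: no H
  1 × N (charge +1): 1 H
  1 × O: 1 H
  1 × O: no H
  Total hydrogens = 20.
Net charge +1.
Molecular formula: C17H20NO2+

C17H20NO2+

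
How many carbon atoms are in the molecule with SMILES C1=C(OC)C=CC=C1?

7

The symbol for carbon appears 7 times in the SMILES.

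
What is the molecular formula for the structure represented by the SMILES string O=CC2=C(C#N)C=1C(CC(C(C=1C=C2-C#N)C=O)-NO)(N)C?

C15H14N4O3

Heavy atoms from the SMILES: 15 C, 4 N, 3 O.
Implicit hydrogens by atom environment:
  5 × C (aromatic): no H
  4 × C: 1 H each → 4
  3 × C: no H
  2 × N: no H
  2 × O: no H
  1 × C: 3 H
  1 × C: 2 H
  1 × C (aromatic): 1 H
  1 × N: 2 H
  1 × N: 1 H
  1 × O: 1 H
  Total hydrogens = 14.
Molecular formula: C15H14N4O3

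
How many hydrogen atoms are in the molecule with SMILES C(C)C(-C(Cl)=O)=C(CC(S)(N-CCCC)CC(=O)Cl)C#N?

20

Hydrogens are implicit in SMILES; fill each atom to its normal valence:
  6 × C: 2 H each → 12
  6 × C: no H
  2 × C: 3 H each → 6
  2 × Cl: no H
  2 × O: no H
  1 × N: 1 H
  1 × N: no H
  1 × S: 1 H
  Total hydrogens = 20.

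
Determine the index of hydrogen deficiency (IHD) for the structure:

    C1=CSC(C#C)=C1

5

Molecular formula from the SMILES: C6H4S.
DoU = (2C + 2 + N − H − X)/2 = (2·6 + 2 + 0 − 4 − 0)/2 = 10/2 = 5.
(Structurally: 1 ring(s) + 4 π bond(s) = 5.)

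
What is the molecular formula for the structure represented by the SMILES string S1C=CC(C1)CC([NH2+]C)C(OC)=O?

Heavy atoms from the SMILES: 9 C, 1 N, 2 O, 1 S.
Implicit hydrogens by atom environment:
  4 × C: 1 H each → 4
  2 × C: 3 H each → 6
  2 × C: 2 H each → 4
  2 × O: no H
  1 × C: no H
  1 × N (charge +1): 2 H
  1 × S: no H
  Total hydrogens = 16.
Net charge +1.
Molecular formula: C9H16NO2S+

C9H16NO2S+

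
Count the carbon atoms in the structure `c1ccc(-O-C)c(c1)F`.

The symbol for carbon appears 7 times in the SMILES. Lowercase c denotes aromatic carbon and counts toward C.

7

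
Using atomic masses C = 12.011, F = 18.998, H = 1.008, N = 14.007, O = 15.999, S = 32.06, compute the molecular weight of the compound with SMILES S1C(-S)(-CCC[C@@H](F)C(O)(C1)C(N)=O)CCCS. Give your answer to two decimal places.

313.46

Molecular formula: C11H20FNO2S3.
M = 11×12.011 + 1×18.998 + 20×1.008 + 1×14.007 + 2×15.999 + 3×32.06 = 313.46 g/mol.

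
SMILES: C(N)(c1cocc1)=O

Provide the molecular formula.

C5H5NO2

Heavy atoms from the SMILES: 5 C, 1 N, 2 O.
Implicit hydrogens by atom environment:
  3 × C (aromatic): 1 H each → 3
  1 × C (aromatic): no H
  1 × C: no H
  1 × N: 2 H
  1 × O (aromatic): no H
  1 × O: no H
  Total hydrogens = 5.
Molecular formula: C5H5NO2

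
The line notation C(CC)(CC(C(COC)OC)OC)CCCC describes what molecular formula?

C14H30O3

Heavy atoms from the SMILES: 14 C, 3 O.
Implicit hydrogens by atom environment:
  6 × C: 2 H each → 12
  5 × C: 3 H each → 15
  3 × C: 1 H each → 3
  3 × O: no H
  Total hydrogens = 30.
Molecular formula: C14H30O3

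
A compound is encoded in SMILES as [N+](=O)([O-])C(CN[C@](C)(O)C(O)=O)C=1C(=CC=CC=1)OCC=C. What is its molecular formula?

C14H18N2O6

Heavy atoms from the SMILES: 14 C, 2 N, 6 O.
Implicit hydrogens by atom environment:
  4 × C (aromatic): 1 H each → 4
  3 × C: 2 H each → 6
  3 × O: no H
  2 × C: 1 H each → 2
  2 × C: no H
  2 × C (aromatic): no H
  2 × O: 1 H each → 2
  1 × C: 3 H
  1 × N: 1 H
  1 × N (charge +1): no H
  1 × O (charge -1): no H
  Total hydrogens = 18.
Molecular formula: C14H18N2O6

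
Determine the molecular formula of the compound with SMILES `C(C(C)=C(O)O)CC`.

C6H12O2

Heavy atoms from the SMILES: 6 C, 2 O.
Implicit hydrogens by atom environment:
  2 × C: 3 H each → 6
  2 × C: 2 H each → 4
  2 × C: no H
  2 × O: 1 H each → 2
  Total hydrogens = 12.
Molecular formula: C6H12O2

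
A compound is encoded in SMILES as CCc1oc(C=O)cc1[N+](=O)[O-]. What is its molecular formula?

Heavy atoms from the SMILES: 7 C, 1 N, 4 O.
Implicit hydrogens by atom environment:
  3 × C (aromatic): no H
  2 × O: no H
  1 × C: 3 H
  1 × C: 2 H
  1 × C (aromatic): 1 H
  1 × C: 1 H
  1 × N (charge +1): no H
  1 × O (aromatic): no H
  1 × O (charge -1): no H
  Total hydrogens = 7.
Molecular formula: C7H7NO4

C7H7NO4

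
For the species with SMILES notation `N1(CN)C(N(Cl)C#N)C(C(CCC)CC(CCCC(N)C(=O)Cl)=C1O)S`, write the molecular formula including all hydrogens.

C16H27Cl2N5O2S

Heavy atoms from the SMILES: 16 C, 2 Cl, 5 N, 2 O, 1 S.
Implicit hydrogens by atom environment:
  7 × C: 2 H each → 14
  4 × C: 1 H each → 4
  4 × C: no H
  3 × N: no H
  2 × Cl: no H
  2 × N: 2 H each → 4
  1 × C: 3 H
  1 × O: 1 H
  1 × O: no H
  1 × S: 1 H
  Total hydrogens = 27.
Molecular formula: C16H27Cl2N5O2S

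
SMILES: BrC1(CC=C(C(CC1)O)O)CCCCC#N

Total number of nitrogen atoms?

The symbol for nitrogen appears 1 time in the SMILES.

1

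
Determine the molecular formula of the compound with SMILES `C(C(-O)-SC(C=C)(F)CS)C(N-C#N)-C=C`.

Heavy atoms from the SMILES: 10 C, 1 F, 2 N, 1 O, 2 S.
Implicit hydrogens by atom environment:
  4 × C: 2 H each → 8
  4 × C: 1 H each → 4
  2 × C: no H
  1 × F: no H
  1 × N: 1 H
  1 × N: no H
  1 × O: 1 H
  1 × S: 1 H
  1 × S: no H
  Total hydrogens = 15.
Molecular formula: C10H15FN2OS2

C10H15FN2OS2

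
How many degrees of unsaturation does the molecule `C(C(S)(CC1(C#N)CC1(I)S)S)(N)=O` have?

4

Molecular formula from the SMILES: C7H9IN2OS3.
DoU = (2C + 2 + N − H − X)/2 = (2·7 + 2 + 2 − 9 − 1)/2 = 8/2 = 4.
(Structurally: 1 ring(s) + 3 π bond(s) = 4.)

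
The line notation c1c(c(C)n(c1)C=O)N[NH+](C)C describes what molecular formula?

C8H14N3O+

Heavy atoms from the SMILES: 8 C, 3 N, 1 O.
Implicit hydrogens by atom environment:
  3 × C: 3 H each → 9
  2 × C (aromatic): 1 H each → 2
  2 × C (aromatic): no H
  1 × C: 1 H
  1 × N: 1 H
  1 × N (charge +1): 1 H
  1 × N (aromatic): no H
  1 × O: no H
  Total hydrogens = 14.
Net charge +1.
Molecular formula: C8H14N3O+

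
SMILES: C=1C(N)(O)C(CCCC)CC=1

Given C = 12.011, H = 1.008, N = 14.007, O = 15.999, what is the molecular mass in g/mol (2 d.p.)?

Molecular formula: C9H17NO.
M = 9×12.011 + 17×1.008 + 1×14.007 + 1×15.999 = 155.24 g/mol.

155.24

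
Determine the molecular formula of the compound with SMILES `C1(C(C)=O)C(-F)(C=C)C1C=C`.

C9H11FO

Heavy atoms from the SMILES: 9 C, 1 F, 1 O.
Implicit hydrogens by atom environment:
  4 × C: 1 H each → 4
  2 × C: 2 H each → 4
  2 × C: no H
  1 × C: 3 H
  1 × F: no H
  1 × O: no H
  Total hydrogens = 11.
Molecular formula: C9H11FO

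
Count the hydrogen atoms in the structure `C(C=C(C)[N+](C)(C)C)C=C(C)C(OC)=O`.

Hydrogens are implicit in SMILES; fill each atom to its normal valence:
  6 × C: 3 H each → 18
  3 × C: no H
  2 × C: 1 H each → 2
  2 × O: no H
  1 × C: 2 H
  1 × N (charge +1): no H
  Total hydrogens = 22.

22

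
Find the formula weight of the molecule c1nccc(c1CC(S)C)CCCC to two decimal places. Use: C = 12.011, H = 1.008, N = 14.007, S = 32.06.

209.35

Molecular formula: C12H19NS.
M = 12×12.011 + 19×1.008 + 1×14.007 + 1×32.06 = 209.35 g/mol.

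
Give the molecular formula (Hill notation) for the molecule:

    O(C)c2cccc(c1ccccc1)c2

C13H12O

Heavy atoms from the SMILES: 13 C, 1 O.
Implicit hydrogens by atom environment:
  9 × C (aromatic): 1 H each → 9
  3 × C (aromatic): no H
  1 × C: 3 H
  1 × O: no H
  Total hydrogens = 12.
Molecular formula: C13H12O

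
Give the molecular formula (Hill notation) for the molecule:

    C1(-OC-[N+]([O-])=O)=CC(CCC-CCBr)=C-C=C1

Heavy atoms from the SMILES: 1 Br, 12 C, 1 N, 3 O.
Implicit hydrogens by atom environment:
  6 × C: 2 H each → 12
  4 × C (aromatic): 1 H each → 4
  2 × C (aromatic): no H
  2 × O: no H
  1 × Br: no H
  1 × N (charge +1): no H
  1 × O (charge -1): no H
  Total hydrogens = 16.
Molecular formula: C12H16BrNO3

C12H16BrNO3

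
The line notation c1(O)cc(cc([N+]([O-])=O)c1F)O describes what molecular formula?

C6H4FNO4

Heavy atoms from the SMILES: 6 C, 1 F, 1 N, 4 O.
Implicit hydrogens by atom environment:
  4 × C (aromatic): no H
  2 × C (aromatic): 1 H each → 2
  2 × O: 1 H each → 2
  1 × F: no H
  1 × N (charge +1): no H
  1 × O: no H
  1 × O (charge -1): no H
  Total hydrogens = 4.
Molecular formula: C6H4FNO4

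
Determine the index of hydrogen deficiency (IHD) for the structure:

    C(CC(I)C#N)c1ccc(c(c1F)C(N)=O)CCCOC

Molecular formula from the SMILES: C15H18FIN2O2.
DoU = (2C + 2 + N − H − X)/2 = (2·15 + 2 + 2 − 18 − 2)/2 = 14/2 = 7.
(Structurally: 1 ring(s) + 6 π bond(s) = 7.)

7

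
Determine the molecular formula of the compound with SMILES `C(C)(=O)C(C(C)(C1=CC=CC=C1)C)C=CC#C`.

Heavy atoms from the SMILES: 16 C, 1 O.
Implicit hydrogens by atom environment:
  5 × C (aromatic): 1 H each → 5
  4 × C: 1 H each → 4
  3 × C: 3 H each → 9
  3 × C: no H
  1 × C (aromatic): no H
  1 × O: no H
  Total hydrogens = 18.
Molecular formula: C16H18O

C16H18O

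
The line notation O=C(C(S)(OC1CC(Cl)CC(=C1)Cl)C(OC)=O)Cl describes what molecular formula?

C10H11Cl3O4S

Heavy atoms from the SMILES: 10 C, 3 Cl, 4 O, 1 S.
Implicit hydrogens by atom environment:
  4 × C: no H
  4 × O: no H
  3 × C: 1 H each → 3
  3 × Cl: no H
  2 × C: 2 H each → 4
  1 × C: 3 H
  1 × S: 1 H
  Total hydrogens = 11.
Molecular formula: C10H11Cl3O4S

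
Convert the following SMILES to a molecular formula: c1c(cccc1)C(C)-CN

C9H13N

Heavy atoms from the SMILES: 9 C, 1 N.
Implicit hydrogens by atom environment:
  5 × C (aromatic): 1 H each → 5
  1 × C: 3 H
  1 × C: 2 H
  1 × C: 1 H
  1 × C (aromatic): no H
  1 × N: 2 H
  Total hydrogens = 13.
Molecular formula: C9H13N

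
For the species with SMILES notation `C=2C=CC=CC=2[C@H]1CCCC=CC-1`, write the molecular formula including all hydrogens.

C13H16

Heavy atoms from the SMILES: 13 C.
Implicit hydrogens by atom environment:
  5 × C (aromatic): 1 H each → 5
  4 × C: 2 H each → 8
  3 × C: 1 H each → 3
  1 × C (aromatic): no H
  Total hydrogens = 16.
Molecular formula: C13H16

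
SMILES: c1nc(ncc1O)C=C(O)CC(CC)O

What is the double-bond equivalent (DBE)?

5

Molecular formula from the SMILES: C10H14N2O3.
DoU = (2C + 2 + N − H − X)/2 = (2·10 + 2 + 2 − 14 − 0)/2 = 10/2 = 5.
(Structurally: 1 ring(s) + 4 π bond(s) = 5.)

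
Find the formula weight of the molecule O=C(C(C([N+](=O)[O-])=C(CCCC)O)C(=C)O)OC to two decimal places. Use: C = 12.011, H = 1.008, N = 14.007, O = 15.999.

259.26

Molecular formula: C11H17NO6.
M = 11×12.011 + 17×1.008 + 1×14.007 + 6×15.999 = 259.26 g/mol.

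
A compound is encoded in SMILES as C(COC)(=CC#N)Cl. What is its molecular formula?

C5H6ClNO

Heavy atoms from the SMILES: 5 C, 1 Cl, 1 N, 1 O.
Implicit hydrogens by atom environment:
  2 × C: no H
  1 × C: 3 H
  1 × C: 2 H
  1 × C: 1 H
  1 × Cl: no H
  1 × N: no H
  1 × O: no H
  Total hydrogens = 6.
Molecular formula: C5H6ClNO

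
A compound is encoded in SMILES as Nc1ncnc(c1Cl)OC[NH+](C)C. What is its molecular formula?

C7H12ClN4O+

Heavy atoms from the SMILES: 7 C, 1 Cl, 4 N, 1 O.
Implicit hydrogens by atom environment:
  3 × C (aromatic): no H
  2 × C: 3 H each → 6
  2 × N (aromatic): no H
  1 × C: 2 H
  1 × C (aromatic): 1 H
  1 × Cl: no H
  1 × N: 2 H
  1 × N (charge +1): 1 H
  1 × O: no H
  Total hydrogens = 12.
Net charge +1.
Molecular formula: C7H12ClN4O+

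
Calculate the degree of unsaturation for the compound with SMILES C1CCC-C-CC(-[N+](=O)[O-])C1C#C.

Molecular formula from the SMILES: C10H15NO2.
DoU = (2C + 2 + N − H − X)/2 = (2·10 + 2 + 1 − 15 − 0)/2 = 8/2 = 4.
(Structurally: 1 ring(s) + 3 π bond(s) = 4.)

4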